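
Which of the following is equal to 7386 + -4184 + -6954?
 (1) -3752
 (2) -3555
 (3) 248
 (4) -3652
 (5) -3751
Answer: 1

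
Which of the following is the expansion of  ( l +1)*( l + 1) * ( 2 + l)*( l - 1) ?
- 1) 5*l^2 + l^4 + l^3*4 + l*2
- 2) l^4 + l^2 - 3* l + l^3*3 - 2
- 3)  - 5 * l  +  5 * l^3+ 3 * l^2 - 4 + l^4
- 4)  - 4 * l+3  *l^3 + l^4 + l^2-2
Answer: 2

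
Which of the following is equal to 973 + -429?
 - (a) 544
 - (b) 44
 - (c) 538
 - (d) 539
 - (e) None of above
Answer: a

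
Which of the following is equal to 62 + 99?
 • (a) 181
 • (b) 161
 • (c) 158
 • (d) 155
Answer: b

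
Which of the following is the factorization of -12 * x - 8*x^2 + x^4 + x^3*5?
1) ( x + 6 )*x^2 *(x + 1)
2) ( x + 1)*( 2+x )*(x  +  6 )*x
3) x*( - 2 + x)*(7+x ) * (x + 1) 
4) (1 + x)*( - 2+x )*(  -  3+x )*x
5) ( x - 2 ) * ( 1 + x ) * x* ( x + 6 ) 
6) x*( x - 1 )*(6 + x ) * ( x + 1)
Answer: 5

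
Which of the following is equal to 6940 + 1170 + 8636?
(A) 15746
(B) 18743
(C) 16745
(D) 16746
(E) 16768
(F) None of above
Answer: D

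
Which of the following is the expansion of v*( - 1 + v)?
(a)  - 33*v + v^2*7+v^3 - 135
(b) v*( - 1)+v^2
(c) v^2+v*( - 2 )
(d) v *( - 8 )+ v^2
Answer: b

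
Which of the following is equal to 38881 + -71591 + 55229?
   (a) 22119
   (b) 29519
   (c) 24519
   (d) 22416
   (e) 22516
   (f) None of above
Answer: f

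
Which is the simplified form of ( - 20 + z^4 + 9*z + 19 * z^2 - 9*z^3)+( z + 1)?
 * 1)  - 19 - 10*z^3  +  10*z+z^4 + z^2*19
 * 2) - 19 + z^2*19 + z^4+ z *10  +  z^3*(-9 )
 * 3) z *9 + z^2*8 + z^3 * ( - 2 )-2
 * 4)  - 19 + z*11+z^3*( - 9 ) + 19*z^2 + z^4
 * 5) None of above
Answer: 2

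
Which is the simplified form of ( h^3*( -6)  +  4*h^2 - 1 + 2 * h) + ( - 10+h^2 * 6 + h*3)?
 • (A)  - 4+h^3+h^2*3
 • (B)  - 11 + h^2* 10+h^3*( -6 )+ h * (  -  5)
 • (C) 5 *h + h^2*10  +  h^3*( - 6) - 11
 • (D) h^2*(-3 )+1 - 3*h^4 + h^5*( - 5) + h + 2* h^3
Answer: C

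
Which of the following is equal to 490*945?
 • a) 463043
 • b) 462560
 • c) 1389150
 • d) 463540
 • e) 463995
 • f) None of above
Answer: f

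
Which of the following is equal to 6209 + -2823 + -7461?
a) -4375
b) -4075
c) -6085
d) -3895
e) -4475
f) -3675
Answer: b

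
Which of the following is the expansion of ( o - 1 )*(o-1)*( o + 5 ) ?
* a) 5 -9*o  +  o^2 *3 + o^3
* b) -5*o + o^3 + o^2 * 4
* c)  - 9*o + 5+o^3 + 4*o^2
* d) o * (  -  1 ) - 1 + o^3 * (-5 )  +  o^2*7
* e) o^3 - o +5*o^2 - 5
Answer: a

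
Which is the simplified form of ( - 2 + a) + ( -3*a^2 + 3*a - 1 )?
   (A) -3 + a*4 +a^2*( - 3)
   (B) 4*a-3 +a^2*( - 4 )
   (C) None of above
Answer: A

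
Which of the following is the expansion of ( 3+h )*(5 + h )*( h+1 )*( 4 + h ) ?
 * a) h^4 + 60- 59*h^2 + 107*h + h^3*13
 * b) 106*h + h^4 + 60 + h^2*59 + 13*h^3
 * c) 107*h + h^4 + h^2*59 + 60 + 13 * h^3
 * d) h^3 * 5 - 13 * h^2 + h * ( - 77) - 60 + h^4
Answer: c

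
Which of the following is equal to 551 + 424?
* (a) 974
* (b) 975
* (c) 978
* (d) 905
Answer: b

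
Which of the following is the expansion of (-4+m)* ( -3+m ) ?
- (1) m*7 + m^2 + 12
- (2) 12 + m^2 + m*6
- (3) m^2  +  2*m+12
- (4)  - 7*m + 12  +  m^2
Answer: 4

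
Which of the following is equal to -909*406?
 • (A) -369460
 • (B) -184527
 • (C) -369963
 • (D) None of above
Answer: D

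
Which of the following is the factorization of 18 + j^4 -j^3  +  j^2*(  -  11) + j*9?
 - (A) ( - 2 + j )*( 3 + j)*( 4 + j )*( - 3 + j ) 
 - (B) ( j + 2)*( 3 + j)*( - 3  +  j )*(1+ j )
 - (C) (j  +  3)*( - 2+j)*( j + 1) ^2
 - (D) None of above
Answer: D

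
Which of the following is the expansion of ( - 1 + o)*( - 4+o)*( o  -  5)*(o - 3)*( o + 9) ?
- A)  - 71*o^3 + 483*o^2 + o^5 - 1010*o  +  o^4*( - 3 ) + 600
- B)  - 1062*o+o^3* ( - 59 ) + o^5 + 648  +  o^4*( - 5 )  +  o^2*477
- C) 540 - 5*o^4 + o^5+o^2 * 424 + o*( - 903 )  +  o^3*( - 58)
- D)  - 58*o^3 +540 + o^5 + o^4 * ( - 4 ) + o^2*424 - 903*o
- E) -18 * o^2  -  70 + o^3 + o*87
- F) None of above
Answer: D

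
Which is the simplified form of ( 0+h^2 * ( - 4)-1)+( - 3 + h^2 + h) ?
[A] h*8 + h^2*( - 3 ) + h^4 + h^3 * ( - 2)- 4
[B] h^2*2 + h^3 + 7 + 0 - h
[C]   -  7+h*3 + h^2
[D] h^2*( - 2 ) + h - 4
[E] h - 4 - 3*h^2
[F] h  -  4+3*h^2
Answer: E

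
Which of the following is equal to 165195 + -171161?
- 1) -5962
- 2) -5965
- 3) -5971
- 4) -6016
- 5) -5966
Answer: 5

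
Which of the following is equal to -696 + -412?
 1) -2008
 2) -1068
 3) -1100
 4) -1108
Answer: 4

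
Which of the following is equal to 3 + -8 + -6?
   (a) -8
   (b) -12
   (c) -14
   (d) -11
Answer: d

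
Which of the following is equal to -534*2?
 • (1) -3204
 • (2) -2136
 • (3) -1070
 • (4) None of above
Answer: 4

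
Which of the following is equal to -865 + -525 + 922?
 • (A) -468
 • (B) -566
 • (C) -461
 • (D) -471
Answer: A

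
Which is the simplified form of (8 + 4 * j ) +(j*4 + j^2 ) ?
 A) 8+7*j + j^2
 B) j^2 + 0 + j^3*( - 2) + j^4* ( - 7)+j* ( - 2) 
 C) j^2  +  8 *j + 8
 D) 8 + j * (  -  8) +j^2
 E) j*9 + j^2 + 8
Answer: C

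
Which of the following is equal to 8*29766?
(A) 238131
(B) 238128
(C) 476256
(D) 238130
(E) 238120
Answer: B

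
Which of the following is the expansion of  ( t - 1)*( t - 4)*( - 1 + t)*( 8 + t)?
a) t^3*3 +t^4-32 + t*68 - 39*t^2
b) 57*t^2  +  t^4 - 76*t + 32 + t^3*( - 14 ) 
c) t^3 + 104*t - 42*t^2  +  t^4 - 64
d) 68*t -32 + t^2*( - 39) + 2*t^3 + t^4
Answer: d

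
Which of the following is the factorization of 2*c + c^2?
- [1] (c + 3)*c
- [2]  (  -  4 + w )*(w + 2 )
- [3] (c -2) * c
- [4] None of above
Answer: 4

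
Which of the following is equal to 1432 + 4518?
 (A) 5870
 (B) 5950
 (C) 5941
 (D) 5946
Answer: B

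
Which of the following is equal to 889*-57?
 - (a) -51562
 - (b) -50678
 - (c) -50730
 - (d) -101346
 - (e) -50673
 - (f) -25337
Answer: e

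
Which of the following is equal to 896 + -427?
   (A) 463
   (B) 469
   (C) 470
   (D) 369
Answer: B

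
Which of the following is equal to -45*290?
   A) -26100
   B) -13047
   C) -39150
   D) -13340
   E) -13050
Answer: E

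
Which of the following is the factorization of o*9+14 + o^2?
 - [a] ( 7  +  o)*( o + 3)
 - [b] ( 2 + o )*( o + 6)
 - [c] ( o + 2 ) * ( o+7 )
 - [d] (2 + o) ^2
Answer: c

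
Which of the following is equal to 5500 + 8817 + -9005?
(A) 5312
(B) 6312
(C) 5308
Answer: A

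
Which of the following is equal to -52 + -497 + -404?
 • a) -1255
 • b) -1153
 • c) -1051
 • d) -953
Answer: d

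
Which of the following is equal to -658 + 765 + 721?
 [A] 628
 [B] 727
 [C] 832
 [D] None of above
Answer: D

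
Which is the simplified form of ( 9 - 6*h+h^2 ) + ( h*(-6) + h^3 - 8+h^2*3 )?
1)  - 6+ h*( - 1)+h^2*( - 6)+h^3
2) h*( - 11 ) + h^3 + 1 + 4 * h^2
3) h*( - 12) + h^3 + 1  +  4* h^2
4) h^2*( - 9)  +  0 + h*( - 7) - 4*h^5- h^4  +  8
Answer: 3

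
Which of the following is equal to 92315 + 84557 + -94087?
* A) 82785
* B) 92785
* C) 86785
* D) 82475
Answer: A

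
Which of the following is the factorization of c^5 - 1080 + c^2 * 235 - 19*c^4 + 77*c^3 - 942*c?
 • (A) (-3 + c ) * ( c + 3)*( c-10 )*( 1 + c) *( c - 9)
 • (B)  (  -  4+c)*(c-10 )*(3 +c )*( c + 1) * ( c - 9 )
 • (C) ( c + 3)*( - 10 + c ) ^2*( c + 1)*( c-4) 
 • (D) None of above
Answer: B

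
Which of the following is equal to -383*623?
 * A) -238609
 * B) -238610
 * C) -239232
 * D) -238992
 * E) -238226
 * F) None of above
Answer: A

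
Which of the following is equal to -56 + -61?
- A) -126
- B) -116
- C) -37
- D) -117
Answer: D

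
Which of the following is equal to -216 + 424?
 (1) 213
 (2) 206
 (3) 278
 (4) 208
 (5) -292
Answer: 4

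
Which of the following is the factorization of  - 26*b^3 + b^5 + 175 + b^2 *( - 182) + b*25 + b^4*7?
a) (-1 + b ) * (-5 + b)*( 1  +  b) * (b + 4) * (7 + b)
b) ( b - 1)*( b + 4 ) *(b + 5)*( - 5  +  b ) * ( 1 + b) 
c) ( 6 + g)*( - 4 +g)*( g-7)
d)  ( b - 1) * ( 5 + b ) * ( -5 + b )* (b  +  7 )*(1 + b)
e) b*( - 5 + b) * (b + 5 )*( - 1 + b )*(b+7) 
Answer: d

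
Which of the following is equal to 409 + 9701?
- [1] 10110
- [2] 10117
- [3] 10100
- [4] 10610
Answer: 1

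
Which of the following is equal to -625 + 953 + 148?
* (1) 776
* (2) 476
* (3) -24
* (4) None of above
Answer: 2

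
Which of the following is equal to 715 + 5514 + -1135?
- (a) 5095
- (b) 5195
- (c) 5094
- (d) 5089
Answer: c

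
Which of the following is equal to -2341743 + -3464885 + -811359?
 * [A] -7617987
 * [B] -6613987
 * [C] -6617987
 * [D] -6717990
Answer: C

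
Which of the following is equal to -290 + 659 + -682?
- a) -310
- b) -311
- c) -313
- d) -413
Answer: c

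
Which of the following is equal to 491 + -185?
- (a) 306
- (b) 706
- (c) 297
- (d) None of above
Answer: a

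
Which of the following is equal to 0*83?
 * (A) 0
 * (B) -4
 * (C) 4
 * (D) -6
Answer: A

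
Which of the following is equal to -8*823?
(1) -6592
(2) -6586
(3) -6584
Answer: 3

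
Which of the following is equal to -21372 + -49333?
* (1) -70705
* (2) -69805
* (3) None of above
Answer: 1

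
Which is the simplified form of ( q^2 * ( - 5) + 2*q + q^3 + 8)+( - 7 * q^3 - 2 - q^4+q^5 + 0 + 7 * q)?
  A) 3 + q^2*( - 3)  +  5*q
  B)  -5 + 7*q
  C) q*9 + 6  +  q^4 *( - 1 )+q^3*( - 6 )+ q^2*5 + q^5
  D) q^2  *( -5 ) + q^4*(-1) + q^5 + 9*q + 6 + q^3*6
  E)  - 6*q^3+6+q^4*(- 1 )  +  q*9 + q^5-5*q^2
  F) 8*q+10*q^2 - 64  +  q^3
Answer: E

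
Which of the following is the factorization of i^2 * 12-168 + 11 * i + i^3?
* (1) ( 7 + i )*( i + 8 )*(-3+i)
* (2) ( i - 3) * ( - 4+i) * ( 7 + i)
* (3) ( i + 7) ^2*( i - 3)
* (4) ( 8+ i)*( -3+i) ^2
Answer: 1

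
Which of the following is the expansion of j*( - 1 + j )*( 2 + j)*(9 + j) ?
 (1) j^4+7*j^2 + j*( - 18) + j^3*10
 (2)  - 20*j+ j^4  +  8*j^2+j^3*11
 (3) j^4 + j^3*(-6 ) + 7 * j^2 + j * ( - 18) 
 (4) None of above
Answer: 1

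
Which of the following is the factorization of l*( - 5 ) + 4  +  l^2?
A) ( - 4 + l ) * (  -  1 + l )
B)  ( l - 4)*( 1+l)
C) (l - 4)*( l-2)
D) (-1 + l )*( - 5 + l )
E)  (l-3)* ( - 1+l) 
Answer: A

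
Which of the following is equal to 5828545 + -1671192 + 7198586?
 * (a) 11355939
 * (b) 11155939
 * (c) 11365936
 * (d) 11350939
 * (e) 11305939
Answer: a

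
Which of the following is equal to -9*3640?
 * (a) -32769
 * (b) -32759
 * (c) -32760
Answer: c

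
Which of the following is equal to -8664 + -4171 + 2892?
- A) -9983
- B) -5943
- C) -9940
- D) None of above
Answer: D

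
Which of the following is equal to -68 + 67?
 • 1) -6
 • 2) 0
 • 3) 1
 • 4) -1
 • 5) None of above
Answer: 4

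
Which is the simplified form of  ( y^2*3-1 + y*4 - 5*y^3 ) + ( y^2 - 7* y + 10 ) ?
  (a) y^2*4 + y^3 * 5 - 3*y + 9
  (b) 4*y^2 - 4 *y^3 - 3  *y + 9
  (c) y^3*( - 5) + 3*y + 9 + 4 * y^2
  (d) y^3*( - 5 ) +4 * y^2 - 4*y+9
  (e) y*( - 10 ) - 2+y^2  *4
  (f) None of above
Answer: f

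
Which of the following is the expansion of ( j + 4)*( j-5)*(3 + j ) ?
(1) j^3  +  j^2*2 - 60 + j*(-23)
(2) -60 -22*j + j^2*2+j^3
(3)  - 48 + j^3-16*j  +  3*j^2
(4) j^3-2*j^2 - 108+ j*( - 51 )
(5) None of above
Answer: 1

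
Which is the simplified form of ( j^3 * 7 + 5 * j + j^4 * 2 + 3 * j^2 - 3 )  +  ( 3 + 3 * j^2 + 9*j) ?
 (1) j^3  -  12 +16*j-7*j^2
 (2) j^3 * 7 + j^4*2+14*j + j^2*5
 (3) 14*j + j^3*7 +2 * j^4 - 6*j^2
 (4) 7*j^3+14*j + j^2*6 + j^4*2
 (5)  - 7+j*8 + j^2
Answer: 4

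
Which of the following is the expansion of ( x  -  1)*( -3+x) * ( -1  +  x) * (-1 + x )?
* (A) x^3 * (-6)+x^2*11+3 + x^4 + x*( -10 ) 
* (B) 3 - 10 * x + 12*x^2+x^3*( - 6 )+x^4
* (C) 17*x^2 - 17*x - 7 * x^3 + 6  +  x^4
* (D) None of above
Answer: B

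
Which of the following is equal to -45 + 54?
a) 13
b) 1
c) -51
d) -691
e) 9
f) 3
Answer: e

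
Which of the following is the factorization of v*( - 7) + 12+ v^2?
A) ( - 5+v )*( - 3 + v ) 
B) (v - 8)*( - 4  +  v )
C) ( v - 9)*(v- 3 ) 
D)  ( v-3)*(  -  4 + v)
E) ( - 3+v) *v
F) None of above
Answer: D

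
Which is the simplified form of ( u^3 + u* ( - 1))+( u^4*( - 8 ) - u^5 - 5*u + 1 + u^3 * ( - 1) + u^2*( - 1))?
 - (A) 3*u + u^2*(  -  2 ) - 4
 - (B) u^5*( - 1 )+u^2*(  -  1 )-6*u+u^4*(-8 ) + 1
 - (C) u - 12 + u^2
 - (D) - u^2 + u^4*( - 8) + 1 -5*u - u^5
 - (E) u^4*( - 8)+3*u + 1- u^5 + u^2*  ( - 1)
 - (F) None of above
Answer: B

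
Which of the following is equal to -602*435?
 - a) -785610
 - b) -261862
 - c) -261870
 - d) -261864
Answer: c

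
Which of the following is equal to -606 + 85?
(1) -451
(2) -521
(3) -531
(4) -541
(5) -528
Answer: 2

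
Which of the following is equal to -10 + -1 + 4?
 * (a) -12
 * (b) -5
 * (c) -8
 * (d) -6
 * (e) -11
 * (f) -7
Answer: f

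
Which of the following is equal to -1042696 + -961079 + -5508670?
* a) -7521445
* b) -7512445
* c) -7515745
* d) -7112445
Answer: b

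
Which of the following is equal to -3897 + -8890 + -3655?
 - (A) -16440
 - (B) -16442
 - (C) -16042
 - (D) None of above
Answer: B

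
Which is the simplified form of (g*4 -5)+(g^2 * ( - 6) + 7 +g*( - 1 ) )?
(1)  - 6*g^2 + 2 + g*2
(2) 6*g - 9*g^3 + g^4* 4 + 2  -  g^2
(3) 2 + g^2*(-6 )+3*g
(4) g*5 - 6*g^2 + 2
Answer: 3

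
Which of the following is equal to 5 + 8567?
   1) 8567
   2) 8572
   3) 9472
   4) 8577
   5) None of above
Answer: 2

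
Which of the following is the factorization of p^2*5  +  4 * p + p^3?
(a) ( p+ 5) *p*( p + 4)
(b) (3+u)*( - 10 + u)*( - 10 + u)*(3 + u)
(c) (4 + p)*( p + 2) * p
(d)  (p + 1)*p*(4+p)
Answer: d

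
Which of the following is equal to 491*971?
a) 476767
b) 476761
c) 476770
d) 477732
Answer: b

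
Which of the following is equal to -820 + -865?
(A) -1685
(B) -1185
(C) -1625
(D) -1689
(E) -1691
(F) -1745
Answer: A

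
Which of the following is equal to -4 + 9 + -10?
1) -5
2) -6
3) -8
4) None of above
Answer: 1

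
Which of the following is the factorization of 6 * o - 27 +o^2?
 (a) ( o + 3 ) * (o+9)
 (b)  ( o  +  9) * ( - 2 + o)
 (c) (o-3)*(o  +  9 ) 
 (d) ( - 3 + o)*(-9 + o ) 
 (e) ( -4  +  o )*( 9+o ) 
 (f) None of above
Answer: c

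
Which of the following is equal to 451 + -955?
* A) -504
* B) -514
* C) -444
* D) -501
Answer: A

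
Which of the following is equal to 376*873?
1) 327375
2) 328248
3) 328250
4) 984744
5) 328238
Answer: 2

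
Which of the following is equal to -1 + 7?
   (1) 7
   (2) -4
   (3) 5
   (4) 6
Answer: 4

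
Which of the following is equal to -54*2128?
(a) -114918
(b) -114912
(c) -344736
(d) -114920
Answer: b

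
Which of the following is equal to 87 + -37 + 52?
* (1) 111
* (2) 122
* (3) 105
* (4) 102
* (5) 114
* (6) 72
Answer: 4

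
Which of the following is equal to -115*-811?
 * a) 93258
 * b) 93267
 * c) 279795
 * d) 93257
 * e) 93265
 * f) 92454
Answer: e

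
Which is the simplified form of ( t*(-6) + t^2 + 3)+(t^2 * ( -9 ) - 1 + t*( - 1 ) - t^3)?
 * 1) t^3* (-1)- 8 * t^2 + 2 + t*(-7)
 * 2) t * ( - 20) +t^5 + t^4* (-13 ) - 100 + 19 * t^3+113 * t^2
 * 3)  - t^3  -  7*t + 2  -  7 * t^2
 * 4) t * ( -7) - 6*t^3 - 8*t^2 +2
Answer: 1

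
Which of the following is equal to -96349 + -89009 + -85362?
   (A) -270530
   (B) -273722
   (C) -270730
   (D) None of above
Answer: D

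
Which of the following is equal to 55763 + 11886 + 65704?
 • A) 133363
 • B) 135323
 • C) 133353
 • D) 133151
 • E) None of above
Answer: C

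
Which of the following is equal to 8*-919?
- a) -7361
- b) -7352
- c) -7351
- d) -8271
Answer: b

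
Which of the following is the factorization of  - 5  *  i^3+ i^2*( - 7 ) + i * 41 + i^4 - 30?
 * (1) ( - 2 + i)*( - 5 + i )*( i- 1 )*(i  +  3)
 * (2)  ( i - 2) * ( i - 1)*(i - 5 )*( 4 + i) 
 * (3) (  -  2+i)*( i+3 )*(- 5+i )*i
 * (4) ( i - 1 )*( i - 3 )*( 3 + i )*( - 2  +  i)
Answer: 1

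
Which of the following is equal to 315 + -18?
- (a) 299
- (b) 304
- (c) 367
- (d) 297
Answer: d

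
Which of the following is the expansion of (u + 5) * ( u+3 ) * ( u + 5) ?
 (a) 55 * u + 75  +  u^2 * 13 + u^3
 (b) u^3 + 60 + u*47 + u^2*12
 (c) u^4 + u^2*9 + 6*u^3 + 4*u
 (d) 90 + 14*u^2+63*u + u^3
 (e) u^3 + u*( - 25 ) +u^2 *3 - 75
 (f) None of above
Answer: a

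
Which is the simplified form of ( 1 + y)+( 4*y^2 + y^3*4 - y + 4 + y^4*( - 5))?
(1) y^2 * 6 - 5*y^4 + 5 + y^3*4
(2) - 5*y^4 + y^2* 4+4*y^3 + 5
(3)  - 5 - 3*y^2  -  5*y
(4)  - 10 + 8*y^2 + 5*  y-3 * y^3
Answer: 2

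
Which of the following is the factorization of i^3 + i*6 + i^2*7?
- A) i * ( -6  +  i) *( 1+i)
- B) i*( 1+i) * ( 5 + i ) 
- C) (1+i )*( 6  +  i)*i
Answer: C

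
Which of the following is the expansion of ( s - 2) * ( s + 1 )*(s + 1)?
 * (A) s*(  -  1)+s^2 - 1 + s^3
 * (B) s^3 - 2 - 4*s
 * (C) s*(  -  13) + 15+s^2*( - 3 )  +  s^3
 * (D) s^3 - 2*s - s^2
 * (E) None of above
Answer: E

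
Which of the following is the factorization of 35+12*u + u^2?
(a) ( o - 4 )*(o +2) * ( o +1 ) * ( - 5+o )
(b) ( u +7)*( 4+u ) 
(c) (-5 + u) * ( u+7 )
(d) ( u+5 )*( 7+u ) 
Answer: d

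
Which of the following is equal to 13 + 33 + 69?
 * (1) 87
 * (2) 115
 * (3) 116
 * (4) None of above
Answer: 2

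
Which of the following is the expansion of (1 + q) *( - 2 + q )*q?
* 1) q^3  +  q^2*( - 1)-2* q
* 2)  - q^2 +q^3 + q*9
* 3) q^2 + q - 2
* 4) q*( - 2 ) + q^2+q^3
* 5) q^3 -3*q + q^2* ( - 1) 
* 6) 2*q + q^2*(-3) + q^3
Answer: 1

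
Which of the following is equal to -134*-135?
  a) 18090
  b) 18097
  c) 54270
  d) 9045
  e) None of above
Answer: a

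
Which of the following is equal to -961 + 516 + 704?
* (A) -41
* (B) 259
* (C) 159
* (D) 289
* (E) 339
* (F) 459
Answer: B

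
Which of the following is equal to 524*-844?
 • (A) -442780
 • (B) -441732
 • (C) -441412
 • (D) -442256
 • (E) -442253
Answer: D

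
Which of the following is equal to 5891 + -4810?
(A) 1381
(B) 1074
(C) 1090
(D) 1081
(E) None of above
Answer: D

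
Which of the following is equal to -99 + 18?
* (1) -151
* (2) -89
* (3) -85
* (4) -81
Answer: 4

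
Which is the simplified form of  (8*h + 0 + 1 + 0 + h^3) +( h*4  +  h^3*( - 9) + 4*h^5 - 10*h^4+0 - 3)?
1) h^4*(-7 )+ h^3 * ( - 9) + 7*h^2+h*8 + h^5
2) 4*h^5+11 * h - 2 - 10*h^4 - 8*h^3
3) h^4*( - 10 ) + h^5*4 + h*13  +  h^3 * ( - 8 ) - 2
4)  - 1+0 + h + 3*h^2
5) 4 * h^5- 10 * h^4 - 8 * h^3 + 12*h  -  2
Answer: 5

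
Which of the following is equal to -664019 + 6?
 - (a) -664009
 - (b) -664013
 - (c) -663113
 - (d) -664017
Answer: b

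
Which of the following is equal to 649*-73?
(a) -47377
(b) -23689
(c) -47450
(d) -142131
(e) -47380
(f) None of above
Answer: a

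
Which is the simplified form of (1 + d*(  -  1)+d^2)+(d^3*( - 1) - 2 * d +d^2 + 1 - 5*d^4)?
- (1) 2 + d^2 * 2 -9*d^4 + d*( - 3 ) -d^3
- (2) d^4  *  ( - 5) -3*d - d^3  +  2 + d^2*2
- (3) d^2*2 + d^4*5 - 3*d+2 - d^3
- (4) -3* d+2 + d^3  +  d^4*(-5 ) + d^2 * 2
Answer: 2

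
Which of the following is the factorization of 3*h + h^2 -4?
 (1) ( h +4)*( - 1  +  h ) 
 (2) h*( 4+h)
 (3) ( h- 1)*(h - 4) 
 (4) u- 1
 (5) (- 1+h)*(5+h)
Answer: 1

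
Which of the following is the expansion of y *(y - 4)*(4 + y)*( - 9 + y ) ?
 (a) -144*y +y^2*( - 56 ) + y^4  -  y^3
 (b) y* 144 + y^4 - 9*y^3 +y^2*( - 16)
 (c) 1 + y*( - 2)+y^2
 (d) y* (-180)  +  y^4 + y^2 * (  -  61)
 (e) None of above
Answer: b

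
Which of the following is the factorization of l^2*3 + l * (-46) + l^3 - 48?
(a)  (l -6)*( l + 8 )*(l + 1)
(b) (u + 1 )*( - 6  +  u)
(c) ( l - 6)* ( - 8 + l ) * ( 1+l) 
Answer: a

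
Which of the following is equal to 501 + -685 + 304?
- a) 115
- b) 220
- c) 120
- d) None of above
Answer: c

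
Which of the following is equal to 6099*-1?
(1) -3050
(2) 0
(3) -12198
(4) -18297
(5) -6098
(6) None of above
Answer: 6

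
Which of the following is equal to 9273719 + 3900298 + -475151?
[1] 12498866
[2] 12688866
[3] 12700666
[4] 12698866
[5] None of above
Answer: 4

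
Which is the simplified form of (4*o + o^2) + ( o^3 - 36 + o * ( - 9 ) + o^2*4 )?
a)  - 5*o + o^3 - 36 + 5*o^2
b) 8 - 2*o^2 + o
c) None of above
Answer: a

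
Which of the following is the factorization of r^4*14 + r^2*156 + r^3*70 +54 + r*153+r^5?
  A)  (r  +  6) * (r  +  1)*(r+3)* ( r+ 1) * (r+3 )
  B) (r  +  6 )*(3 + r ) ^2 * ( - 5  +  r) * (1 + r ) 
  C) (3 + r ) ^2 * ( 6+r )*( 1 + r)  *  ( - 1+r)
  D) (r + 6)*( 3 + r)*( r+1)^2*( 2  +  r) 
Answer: A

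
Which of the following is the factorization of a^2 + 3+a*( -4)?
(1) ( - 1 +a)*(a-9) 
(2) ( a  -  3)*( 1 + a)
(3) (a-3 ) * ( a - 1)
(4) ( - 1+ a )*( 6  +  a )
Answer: 3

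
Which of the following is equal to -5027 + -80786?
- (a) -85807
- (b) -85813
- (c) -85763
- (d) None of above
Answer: b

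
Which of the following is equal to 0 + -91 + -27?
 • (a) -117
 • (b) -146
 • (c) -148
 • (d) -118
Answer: d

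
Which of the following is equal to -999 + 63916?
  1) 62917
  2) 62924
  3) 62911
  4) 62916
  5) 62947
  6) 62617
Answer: 1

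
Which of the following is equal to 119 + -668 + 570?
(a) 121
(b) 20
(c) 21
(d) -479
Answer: c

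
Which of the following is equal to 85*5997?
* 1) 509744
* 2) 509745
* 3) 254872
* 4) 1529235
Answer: 2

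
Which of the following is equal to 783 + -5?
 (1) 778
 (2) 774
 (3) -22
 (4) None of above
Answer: 1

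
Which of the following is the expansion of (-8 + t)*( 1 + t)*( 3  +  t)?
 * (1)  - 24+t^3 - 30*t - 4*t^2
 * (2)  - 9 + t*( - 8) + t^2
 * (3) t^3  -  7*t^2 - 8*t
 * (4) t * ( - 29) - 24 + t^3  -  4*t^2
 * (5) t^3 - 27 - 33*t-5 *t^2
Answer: 4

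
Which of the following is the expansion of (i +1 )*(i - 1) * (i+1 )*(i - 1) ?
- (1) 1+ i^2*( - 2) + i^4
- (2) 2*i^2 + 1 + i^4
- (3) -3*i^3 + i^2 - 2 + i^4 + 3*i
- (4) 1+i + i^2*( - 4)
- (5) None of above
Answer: 1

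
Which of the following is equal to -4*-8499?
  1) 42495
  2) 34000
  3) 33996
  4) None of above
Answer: 3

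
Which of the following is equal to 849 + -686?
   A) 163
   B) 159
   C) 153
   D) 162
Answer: A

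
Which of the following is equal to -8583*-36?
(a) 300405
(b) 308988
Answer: b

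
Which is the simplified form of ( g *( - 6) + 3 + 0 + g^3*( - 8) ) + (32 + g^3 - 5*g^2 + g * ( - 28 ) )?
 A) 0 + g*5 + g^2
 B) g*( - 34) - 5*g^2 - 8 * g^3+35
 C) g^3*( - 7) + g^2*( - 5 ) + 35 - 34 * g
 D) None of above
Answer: C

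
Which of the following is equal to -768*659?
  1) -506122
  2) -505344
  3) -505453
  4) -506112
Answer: 4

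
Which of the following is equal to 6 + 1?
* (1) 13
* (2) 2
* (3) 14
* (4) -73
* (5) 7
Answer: 5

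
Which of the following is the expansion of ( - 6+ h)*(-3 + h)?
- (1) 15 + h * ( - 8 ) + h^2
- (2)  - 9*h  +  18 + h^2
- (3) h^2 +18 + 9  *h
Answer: 2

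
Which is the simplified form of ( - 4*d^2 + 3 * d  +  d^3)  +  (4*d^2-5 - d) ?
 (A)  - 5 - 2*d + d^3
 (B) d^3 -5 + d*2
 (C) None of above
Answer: B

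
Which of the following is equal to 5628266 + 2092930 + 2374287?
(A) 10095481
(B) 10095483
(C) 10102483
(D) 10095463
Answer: B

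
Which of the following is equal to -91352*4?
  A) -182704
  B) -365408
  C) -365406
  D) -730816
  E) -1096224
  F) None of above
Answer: B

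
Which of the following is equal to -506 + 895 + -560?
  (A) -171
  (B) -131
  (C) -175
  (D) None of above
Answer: A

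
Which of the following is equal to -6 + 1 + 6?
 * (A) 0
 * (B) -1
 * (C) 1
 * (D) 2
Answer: C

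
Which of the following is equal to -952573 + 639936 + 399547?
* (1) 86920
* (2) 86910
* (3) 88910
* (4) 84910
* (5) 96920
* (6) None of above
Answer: 2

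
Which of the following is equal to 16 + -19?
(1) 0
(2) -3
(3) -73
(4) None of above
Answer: 2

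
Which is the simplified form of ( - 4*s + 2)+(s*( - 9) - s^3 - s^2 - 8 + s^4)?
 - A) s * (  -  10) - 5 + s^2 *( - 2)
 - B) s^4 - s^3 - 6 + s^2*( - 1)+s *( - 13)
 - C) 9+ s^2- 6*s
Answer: B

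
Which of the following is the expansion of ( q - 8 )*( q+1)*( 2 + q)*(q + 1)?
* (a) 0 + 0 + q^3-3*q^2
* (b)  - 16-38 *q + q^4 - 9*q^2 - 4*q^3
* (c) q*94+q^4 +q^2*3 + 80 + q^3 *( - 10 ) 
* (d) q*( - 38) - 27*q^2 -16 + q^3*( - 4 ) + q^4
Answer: d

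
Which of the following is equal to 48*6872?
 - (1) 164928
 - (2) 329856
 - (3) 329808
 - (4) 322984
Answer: 2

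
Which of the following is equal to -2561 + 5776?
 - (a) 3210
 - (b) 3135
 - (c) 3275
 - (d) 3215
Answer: d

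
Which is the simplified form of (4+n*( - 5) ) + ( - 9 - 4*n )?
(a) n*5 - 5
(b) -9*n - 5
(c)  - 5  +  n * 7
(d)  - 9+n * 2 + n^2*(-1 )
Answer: b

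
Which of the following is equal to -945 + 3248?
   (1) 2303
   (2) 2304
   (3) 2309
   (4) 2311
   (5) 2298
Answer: 1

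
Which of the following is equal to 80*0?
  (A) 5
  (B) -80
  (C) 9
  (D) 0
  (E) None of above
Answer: D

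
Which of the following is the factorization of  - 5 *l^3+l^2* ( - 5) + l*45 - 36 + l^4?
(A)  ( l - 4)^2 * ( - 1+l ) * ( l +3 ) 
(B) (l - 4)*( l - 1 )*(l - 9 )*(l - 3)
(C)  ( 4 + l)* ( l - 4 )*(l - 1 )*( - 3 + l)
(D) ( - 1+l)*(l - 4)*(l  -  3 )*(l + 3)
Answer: D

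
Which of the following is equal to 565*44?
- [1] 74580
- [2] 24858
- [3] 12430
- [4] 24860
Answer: 4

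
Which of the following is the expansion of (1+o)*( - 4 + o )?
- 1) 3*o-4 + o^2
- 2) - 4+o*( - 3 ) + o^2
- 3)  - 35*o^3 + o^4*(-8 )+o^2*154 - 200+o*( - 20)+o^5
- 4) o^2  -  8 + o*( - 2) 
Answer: 2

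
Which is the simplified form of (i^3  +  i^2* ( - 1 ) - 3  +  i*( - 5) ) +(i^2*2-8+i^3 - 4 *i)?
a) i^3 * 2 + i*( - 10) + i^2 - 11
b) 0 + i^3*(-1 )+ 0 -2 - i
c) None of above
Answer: c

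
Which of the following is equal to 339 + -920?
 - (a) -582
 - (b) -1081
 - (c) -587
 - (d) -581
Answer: d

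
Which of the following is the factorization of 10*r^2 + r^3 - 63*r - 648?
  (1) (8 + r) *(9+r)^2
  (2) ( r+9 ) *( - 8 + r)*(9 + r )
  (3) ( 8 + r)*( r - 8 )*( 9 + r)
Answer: 2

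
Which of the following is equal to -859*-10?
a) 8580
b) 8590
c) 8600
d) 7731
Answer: b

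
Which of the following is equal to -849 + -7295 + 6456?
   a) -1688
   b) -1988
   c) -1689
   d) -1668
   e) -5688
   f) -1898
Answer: a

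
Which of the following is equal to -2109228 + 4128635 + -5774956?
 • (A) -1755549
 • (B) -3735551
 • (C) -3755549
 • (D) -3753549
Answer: C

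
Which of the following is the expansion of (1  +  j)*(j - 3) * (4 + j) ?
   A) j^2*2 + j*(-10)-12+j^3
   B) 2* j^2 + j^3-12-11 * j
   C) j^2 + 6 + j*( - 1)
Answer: B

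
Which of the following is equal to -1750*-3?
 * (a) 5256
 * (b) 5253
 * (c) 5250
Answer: c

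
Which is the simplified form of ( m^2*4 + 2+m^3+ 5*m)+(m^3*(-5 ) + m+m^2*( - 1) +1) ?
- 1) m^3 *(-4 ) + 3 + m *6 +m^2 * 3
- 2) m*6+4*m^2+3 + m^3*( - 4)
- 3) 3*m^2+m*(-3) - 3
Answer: 1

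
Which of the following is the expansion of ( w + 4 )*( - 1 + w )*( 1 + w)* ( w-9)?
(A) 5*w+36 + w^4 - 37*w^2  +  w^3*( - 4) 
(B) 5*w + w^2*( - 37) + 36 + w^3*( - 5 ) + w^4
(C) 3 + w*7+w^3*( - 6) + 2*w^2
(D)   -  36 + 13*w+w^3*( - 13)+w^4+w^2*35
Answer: B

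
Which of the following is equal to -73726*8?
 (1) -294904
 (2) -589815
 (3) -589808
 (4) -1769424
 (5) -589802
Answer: 3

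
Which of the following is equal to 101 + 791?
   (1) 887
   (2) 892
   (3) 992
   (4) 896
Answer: 2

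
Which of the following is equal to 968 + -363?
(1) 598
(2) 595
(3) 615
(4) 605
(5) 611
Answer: 4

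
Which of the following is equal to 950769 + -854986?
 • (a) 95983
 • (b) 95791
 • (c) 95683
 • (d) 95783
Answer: d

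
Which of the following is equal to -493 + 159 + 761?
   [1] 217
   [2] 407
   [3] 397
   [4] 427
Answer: 4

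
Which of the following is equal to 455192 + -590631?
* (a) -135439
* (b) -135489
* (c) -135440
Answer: a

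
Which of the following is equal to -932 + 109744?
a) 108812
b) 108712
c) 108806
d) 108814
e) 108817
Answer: a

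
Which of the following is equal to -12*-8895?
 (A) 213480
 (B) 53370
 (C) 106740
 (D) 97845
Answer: C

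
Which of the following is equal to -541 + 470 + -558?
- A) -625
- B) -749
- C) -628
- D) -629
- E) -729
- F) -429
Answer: D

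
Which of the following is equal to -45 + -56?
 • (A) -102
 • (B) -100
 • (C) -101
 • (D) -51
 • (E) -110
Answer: C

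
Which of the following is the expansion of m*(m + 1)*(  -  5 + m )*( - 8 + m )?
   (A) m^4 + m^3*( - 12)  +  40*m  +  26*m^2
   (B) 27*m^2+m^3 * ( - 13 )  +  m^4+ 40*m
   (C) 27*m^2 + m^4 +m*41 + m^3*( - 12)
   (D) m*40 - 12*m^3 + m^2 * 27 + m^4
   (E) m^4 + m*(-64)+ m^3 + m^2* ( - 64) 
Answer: D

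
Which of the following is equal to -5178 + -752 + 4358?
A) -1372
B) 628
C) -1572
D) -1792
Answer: C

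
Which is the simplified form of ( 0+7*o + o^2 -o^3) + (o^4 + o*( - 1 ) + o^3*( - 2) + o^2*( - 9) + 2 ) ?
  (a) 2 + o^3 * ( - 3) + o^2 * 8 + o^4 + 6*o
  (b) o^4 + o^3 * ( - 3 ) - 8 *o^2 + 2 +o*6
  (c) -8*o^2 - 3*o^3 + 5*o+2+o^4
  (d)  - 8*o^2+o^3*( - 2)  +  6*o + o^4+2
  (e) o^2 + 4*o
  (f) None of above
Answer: b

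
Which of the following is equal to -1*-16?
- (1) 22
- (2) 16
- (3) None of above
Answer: 2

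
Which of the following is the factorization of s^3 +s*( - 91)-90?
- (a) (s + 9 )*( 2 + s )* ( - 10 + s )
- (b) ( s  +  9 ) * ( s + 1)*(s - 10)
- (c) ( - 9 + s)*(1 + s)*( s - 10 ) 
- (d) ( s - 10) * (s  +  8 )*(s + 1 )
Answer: b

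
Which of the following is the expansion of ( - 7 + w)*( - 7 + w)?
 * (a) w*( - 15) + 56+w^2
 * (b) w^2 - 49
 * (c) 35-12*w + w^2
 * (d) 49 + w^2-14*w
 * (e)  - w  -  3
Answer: d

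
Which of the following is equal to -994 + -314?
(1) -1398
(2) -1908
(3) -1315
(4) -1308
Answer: 4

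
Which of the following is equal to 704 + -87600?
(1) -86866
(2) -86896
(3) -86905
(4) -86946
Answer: 2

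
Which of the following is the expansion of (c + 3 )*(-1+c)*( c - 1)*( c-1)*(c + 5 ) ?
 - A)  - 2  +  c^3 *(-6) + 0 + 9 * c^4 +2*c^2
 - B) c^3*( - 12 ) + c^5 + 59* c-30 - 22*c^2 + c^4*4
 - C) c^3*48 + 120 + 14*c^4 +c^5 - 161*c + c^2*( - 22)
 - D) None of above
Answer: D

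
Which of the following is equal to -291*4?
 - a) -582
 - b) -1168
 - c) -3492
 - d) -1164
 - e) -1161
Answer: d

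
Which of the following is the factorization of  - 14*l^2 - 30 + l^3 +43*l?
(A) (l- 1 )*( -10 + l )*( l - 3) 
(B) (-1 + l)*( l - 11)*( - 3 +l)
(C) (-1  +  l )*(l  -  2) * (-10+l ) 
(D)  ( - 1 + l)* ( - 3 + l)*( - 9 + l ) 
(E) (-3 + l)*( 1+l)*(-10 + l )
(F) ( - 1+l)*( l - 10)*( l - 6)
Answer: A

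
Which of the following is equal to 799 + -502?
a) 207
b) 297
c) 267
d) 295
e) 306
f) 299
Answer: b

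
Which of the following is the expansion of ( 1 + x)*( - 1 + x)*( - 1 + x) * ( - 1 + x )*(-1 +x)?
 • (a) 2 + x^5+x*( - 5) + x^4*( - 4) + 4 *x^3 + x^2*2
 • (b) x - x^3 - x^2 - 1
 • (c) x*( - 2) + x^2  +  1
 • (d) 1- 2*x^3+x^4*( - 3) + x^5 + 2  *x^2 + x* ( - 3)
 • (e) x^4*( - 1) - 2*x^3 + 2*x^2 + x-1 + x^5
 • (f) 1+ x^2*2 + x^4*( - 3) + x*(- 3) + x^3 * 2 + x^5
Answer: f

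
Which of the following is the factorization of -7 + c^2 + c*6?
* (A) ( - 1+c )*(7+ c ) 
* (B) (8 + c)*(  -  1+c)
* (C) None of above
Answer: A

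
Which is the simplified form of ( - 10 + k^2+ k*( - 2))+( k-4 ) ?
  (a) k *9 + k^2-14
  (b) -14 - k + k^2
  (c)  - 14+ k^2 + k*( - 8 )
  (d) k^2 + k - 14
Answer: b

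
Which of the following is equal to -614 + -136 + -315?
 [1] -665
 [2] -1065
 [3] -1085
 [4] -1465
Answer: 2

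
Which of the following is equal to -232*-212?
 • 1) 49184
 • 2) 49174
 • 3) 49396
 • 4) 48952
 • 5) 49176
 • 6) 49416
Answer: 1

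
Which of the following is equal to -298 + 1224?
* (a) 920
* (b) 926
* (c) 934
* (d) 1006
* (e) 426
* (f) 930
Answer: b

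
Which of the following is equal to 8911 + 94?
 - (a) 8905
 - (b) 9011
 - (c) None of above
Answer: c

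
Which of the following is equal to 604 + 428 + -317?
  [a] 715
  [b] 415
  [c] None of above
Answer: a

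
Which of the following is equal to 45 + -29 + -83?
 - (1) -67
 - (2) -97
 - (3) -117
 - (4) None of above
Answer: 1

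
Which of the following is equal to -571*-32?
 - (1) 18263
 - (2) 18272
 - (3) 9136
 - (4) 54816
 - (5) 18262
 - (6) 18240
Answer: 2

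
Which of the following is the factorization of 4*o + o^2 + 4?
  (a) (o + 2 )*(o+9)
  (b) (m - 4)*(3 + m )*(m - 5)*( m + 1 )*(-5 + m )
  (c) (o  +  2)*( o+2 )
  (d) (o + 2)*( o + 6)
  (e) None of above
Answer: c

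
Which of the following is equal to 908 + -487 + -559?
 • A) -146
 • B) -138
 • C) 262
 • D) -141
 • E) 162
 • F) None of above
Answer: B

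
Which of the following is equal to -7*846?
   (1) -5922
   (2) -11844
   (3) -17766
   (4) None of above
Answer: 1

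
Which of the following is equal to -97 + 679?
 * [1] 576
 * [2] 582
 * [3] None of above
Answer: 2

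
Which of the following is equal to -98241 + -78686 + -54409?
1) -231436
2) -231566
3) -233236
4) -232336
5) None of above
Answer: 5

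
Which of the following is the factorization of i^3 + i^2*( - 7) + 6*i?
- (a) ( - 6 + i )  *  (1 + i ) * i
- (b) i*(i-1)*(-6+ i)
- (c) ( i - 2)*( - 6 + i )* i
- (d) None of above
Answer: b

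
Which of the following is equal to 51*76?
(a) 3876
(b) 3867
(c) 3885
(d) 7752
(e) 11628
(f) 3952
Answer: a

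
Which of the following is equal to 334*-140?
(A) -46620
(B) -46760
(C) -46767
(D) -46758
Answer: B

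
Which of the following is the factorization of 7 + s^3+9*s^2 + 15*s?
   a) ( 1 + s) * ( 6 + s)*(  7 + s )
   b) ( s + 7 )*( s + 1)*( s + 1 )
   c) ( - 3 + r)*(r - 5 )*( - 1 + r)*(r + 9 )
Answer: b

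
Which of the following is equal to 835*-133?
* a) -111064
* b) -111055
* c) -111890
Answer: b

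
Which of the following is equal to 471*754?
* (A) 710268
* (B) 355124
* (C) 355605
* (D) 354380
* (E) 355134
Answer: E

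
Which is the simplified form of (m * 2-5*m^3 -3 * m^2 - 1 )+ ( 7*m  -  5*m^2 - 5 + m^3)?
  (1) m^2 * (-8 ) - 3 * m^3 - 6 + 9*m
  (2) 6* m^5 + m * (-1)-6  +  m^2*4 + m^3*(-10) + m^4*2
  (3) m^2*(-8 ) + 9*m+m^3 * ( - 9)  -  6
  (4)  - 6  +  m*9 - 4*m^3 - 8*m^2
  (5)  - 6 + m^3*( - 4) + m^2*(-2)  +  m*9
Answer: 4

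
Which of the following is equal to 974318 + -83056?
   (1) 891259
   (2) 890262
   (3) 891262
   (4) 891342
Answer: 3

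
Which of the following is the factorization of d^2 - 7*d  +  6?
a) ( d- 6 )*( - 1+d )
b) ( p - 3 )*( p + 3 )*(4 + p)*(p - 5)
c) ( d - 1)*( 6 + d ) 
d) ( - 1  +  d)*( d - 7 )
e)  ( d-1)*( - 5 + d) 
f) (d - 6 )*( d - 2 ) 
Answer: a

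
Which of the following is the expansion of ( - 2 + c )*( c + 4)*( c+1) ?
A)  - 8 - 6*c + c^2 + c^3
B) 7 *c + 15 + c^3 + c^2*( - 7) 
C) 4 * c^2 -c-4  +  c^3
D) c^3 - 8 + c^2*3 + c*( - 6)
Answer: D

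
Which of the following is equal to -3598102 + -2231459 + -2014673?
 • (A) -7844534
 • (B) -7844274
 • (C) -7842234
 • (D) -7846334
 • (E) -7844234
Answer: E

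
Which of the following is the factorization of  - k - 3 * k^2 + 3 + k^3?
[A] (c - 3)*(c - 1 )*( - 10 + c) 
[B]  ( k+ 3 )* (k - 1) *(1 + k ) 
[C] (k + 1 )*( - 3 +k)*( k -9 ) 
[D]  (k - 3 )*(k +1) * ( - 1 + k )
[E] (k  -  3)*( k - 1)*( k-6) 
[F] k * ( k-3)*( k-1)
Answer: D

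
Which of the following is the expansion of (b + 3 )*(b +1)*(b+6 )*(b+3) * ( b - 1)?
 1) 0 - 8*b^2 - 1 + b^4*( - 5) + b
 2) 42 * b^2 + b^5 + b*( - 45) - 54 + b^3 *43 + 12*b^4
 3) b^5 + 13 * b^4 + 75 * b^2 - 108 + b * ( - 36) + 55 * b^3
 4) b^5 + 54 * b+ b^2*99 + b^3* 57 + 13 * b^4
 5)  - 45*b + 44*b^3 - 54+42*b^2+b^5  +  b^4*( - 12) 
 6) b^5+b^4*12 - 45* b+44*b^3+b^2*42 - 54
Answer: 6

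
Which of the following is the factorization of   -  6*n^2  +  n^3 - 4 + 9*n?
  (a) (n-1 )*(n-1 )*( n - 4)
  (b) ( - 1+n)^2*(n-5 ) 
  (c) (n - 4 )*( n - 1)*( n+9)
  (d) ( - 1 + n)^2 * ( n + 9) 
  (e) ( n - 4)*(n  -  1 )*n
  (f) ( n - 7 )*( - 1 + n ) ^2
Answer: a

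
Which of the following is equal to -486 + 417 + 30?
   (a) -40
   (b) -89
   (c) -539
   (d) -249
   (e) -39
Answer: e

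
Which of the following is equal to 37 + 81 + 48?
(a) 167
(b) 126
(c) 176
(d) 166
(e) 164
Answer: d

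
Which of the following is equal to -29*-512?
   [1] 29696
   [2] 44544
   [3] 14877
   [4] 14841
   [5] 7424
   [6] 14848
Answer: 6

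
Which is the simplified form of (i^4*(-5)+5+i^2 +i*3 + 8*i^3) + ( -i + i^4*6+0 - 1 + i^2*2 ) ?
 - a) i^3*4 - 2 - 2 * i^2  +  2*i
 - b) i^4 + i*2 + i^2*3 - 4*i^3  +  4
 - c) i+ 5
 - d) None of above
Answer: d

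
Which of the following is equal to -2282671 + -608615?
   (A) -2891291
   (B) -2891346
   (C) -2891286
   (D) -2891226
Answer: C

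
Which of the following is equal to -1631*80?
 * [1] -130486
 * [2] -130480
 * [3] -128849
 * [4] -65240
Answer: 2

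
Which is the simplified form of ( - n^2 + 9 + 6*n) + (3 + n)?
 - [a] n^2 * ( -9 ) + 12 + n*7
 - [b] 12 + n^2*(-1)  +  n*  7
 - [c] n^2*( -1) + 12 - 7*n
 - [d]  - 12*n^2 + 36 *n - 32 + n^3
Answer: b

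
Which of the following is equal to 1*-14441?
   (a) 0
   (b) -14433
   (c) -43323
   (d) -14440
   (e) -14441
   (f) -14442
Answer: e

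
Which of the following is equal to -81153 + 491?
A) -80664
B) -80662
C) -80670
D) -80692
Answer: B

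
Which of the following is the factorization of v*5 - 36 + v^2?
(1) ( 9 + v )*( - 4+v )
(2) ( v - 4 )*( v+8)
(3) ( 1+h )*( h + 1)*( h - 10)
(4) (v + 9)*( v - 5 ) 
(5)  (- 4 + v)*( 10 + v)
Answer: 1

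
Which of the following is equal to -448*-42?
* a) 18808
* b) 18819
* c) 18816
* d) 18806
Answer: c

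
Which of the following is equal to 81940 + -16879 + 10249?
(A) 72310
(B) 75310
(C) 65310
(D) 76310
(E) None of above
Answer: B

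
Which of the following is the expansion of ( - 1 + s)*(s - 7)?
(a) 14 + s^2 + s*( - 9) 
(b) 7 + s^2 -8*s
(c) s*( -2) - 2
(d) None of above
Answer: b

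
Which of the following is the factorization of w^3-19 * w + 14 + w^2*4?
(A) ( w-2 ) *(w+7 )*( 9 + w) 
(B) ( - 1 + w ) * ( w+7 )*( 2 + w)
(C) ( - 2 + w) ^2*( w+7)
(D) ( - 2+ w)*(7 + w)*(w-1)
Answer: D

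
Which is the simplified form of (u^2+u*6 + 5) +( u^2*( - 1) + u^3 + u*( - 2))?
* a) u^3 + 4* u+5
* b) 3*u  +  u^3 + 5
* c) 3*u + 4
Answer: a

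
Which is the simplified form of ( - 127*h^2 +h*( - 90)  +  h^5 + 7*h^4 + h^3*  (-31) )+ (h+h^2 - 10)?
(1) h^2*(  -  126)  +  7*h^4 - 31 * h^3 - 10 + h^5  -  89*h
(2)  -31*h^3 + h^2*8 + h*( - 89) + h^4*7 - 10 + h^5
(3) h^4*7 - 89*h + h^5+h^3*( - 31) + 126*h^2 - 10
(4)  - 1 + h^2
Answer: 1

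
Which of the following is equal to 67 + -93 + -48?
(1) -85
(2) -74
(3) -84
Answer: 2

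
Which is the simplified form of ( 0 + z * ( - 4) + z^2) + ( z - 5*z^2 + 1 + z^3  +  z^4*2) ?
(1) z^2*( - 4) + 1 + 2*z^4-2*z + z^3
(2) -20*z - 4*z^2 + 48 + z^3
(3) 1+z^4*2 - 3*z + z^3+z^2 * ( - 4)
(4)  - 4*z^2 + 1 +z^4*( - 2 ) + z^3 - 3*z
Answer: 3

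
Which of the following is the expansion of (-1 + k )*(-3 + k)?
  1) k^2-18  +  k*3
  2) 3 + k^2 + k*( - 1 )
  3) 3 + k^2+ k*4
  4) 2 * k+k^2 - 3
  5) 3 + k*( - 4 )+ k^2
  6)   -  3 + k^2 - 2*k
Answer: 5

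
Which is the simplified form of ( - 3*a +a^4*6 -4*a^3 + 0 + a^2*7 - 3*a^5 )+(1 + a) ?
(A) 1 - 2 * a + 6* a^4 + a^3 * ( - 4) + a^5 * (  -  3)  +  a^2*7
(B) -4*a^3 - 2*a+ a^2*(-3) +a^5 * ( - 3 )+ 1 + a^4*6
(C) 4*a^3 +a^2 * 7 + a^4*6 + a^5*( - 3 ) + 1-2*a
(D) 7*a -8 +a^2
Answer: A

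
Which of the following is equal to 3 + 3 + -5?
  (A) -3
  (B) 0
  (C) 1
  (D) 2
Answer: C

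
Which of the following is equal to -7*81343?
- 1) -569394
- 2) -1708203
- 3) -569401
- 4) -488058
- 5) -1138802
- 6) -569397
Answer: 3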